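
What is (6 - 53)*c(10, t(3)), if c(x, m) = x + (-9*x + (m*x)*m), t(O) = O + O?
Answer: -13160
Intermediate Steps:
t(O) = 2*O
c(x, m) = -8*x + x*m**2 (c(x, m) = x + (-9*x + x*m**2) = -8*x + x*m**2)
(6 - 53)*c(10, t(3)) = (6 - 53)*(10*(-8 + (2*3)**2)) = -470*(-8 + 6**2) = -470*(-8 + 36) = -470*28 = -47*280 = -13160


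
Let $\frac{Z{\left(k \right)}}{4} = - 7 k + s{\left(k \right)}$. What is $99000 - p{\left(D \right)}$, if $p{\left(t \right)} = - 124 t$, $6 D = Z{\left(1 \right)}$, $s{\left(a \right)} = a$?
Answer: $98504$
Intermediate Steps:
$Z{\left(k \right)} = - 24 k$ ($Z{\left(k \right)} = 4 \left(- 7 k + k\right) = 4 \left(- 6 k\right) = - 24 k$)
$D = -4$ ($D = \frac{\left(-24\right) 1}{6} = \frac{1}{6} \left(-24\right) = -4$)
$99000 - p{\left(D \right)} = 99000 - \left(-124\right) \left(-4\right) = 99000 - 496 = 98504$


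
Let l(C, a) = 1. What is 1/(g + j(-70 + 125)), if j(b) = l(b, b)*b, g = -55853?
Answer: -1/55798 ≈ -1.7922e-5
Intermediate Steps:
j(b) = b (j(b) = 1*b = b)
1/(g + j(-70 + 125)) = 1/(-55853 + (-70 + 125)) = 1/(-55853 + 55) = 1/(-55798) = -1/55798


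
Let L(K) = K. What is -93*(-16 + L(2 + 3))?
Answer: 1023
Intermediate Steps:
-93*(-16 + L(2 + 3)) = -93*(-16 + (2 + 3)) = -93*(-16 + 5) = -93*(-11) = 1023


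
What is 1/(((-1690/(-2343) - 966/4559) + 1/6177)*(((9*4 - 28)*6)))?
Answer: 103256791/2525598992 ≈ 0.040884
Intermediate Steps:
1/(((-1690/(-2343) - 966/4559) + 1/6177)*(((9*4 - 28)*6))) = 1/(((-1690*(-1/2343) - 966*1/4559) + 1/6177)*(((36 - 28)*6))) = 1/(((1690/2343 - 966/4559) + 1/6177)*((8*6))) = 1/((5441372/10681737 + 1/6177)*48) = (1/48)/(157849937/309770373) = (309770373/157849937)*(1/48) = 103256791/2525598992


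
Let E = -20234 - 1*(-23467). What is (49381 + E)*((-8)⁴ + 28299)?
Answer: 1704430530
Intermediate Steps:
E = 3233 (E = -20234 + 23467 = 3233)
(49381 + E)*((-8)⁴ + 28299) = (49381 + 3233)*((-8)⁴ + 28299) = 52614*(4096 + 28299) = 52614*32395 = 1704430530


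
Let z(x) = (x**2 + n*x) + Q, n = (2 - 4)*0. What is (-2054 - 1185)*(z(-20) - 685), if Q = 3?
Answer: 913398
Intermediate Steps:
n = 0 (n = -2*0 = 0)
z(x) = 3 + x**2 (z(x) = (x**2 + 0*x) + 3 = (x**2 + 0) + 3 = x**2 + 3 = 3 + x**2)
(-2054 - 1185)*(z(-20) - 685) = (-2054 - 1185)*((3 + (-20)**2) - 685) = -3239*((3 + 400) - 685) = -3239*(403 - 685) = -3239*(-282) = 913398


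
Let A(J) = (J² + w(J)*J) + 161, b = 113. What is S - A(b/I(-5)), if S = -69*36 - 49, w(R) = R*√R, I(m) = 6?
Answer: -109753/36 - 12769*√678/216 ≈ -4588.0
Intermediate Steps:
w(R) = R^(3/2)
A(J) = 161 + J² + J^(5/2) (A(J) = (J² + J^(3/2)*J) + 161 = (J² + J^(5/2)) + 161 = 161 + J² + J^(5/2))
S = -2533 (S = -2484 - 49 = -2533)
S - A(b/I(-5)) = -2533 - (161 + (113/6)² + (113/6)^(5/2)) = -2533 - (161 + 12769/36 + 12769*√678/216) = -2533 - (18565/36 + 12769*√678/216) = -2533 + (-18565/36 - 12769*√678/216) = -109753/36 - 12769*√678/216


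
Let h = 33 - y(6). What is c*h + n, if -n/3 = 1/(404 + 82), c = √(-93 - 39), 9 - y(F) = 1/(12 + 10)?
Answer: -1/162 + 529*I*√33/11 ≈ -0.0061728 + 276.26*I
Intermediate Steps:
y(F) = 197/22 (y(F) = 9 - 1/(12 + 10) = 9 - 1/22 = 197/22)
c = 2*I*√33 (c = √(-132) = 2*I*√33 ≈ 11.489*I)
n = -1/162 (n = -3/(404 + 82) = -3/486 = -3*1/486 = -1/162 ≈ -0.0061728)
h = 529/22 (h = 33 - 1*197/22 = 33 - 197/22 = 529/22 ≈ 24.045)
c*h + n = (2*I*√33)*(529/22) - 1/162 = 529*I*√33/11 - 1/162 = -1/162 + 529*I*√33/11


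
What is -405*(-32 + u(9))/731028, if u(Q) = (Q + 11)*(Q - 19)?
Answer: 7830/60919 ≈ 0.12853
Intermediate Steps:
u(Q) = (-19 + Q)*(11 + Q) (u(Q) = (11 + Q)*(-19 + Q) = (-19 + Q)*(11 + Q))
-405*(-32 + u(9))/731028 = -405*(-32 + (-209 + 9² - 8*9))/731028 = -405*(-32 + (-209 + 81 - 72))*(1/731028) = -405*(-32 - 200)*(1/731028) = -405*(-232)*(1/731028) = 93960*(1/731028) = 7830/60919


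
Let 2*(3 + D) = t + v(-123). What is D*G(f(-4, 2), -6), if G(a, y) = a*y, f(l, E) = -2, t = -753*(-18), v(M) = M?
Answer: 80550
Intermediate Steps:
t = 13554
D = 13425/2 (D = -3 + (13554 - 123)/2 = -3 + (½)*13431 = -3 + 13431/2 = 13425/2 ≈ 6712.5)
D*G(f(-4, 2), -6) = 13425*(-2*(-6))/2 = (13425/2)*12 = 80550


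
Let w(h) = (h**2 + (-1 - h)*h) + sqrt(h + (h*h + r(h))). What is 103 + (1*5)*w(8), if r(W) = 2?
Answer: 63 + 5*sqrt(74) ≈ 106.01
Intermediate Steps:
w(h) = h**2 + sqrt(2 + h + h**2) + h*(-1 - h) (w(h) = (h**2 + (-1 - h)*h) + sqrt(h + (h*h + 2)) = (h**2 + h*(-1 - h)) + sqrt(h + (h**2 + 2)) = (h**2 + h*(-1 - h)) + sqrt(h + (2 + h**2)) = (h**2 + h*(-1 - h)) + sqrt(2 + h + h**2) = h**2 + sqrt(2 + h + h**2) + h*(-1 - h))
103 + (1*5)*w(8) = 103 + (1*5)*(sqrt(2 + 8 + 8**2) - 1*8) = 103 + 5*(sqrt(2 + 8 + 64) - 8) = 103 + 5*(sqrt(74) - 8) = 103 + 5*(-8 + sqrt(74)) = 103 + (-40 + 5*sqrt(74)) = 63 + 5*sqrt(74)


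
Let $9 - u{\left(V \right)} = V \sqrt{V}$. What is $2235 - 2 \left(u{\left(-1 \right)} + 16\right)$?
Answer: $2185 - 2 i \approx 2185.0 - 2.0 i$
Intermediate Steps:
$u{\left(V \right)} = 9 - V^{\frac{3}{2}}$ ($u{\left(V \right)} = 9 - V \sqrt{V} = 9 - V^{\frac{3}{2}}$)
$2235 - 2 \left(u{\left(-1 \right)} + 16\right) = 2235 - 2 \left(\left(9 - \left(-1\right)^{\frac{3}{2}}\right) + 16\right) = 2235 - 2 \left(\left(9 - - i\right) + 16\right) = 2235 - 2 \left(\left(9 + i\right) + 16\right) = 2235 - 2 \left(25 + i\right) = 2235 - \left(50 + 2 i\right) = 2185 - 2 i$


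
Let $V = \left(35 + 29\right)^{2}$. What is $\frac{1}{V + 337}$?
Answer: $\frac{1}{4433} \approx 0.00022558$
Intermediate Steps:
$V = 4096$ ($V = 64^{2} = 4096$)
$\frac{1}{V + 337} = \frac{1}{4096 + 337} = \frac{1}{4433}$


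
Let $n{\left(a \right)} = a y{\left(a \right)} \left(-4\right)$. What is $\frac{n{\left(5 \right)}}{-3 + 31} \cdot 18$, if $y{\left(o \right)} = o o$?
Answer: $- \frac{2250}{7} \approx -321.43$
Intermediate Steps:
$y{\left(o \right)} = o^{2}$
$n{\left(a \right)} = - 4 a^{3}$ ($n{\left(a \right)} = a a^{2} \left(-4\right) = a^{3} \left(-4\right) = - 4 a^{3}$)
$\frac{n{\left(5 \right)}}{-3 + 31} \cdot 18 = \frac{\left(-4\right) 5^{3}}{-3 + 31} \cdot 18 = \frac{\left(-4\right) 125}{28} \cdot 18 = \left(-500\right) \frac{1}{28} \cdot 18 = \left(- \frac{125}{7}\right) 18 = - \frac{2250}{7}$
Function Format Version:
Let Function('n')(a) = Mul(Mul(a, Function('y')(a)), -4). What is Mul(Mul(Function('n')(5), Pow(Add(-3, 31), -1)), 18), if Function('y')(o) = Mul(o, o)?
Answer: Rational(-2250, 7) ≈ -321.43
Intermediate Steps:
Function('y')(o) = Pow(o, 2)
Function('n')(a) = Mul(-4, Pow(a, 3)) (Function('n')(a) = Mul(Mul(a, Pow(a, 2)), -4) = Mul(Pow(a, 3), -4) = Mul(-4, Pow(a, 3)))
Mul(Mul(Function('n')(5), Pow(Add(-3, 31), -1)), 18) = Mul(Mul(Mul(-4, Pow(5, 3)), Pow(Add(-3, 31), -1)), 18) = Mul(Mul(Mul(-4, 125), Pow(28, -1)), 18) = Mul(Mul(-500, Rational(1, 28)), 18) = Mul(Rational(-125, 7), 18) = Rational(-2250, 7)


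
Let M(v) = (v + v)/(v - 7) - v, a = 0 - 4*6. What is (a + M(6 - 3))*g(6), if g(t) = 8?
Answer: -228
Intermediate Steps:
a = -24 (a = 0 - 24 = -24)
M(v) = -v + 2*v/(-7 + v) (M(v) = (2*v)/(-7 + v) - v = 2*v/(-7 + v) - v = -v + 2*v/(-7 + v))
(a + M(6 - 3))*g(6) = (-24 + (6 - 3)*(9 - (6 - 3))/(-7 + (6 - 3)))*8 = (-24 + 3*(9 - 1*3)/(-7 + 3))*8 = (-24 + 3*(9 - 3)/(-4))*8 = (-24 + 3*(-¼)*6)*8 = (-24 - 9/2)*8 = -57/2*8 = -228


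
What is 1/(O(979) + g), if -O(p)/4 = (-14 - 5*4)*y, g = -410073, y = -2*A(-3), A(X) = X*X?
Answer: -1/412521 ≈ -2.4241e-6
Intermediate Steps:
A(X) = X²
y = -18 (y = -2*(-3)² = -2*9 = -18)
O(p) = -2448 (O(p) = -4*(-14 - 5*4)*(-18) = -4*(-14 - 20)*(-18) = -(-136)*(-18) = -4*612 = -2448)
1/(O(979) + g) = 1/(-2448 - 410073) = 1/(-412521) = -1/412521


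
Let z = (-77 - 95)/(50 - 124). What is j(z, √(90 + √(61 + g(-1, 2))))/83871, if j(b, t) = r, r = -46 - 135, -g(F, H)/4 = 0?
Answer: -181/83871 ≈ -0.0021581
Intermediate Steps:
g(F, H) = 0 (g(F, H) = -4*0 = 0)
r = -181
z = 86/37 (z = -172/(-74) = -172*(-1/74) = 86/37 ≈ 2.3243)
j(b, t) = -181
j(z, √(90 + √(61 + g(-1, 2))))/83871 = -181/83871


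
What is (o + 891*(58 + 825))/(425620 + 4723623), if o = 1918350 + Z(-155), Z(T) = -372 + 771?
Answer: 2705502/5149243 ≈ 0.52542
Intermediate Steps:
Z(T) = 399
o = 1918749 (o = 1918350 + 399 = 1918749)
(o + 891*(58 + 825))/(425620 + 4723623) = (1918749 + 891*(58 + 825))/(425620 + 4723623) = (1918749 + 891*883)/5149243 = (1918749 + 786753)*(1/5149243) = 2705502*(1/5149243) = 2705502/5149243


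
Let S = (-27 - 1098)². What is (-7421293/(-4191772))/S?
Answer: 7421293/5305211437500 ≈ 1.3989e-6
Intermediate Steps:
S = 1265625 (S = (-1125)² = 1265625)
(-7421293/(-4191772))/S = -7421293/(-4191772)/1265625 = -7421293*(-1/4191772)*(1/1265625) = (7421293/4191772)*(1/1265625) = 7421293/5305211437500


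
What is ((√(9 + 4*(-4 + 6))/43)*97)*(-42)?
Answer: -4074*√17/43 ≈ -390.64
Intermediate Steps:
((√(9 + 4*(-4 + 6))/43)*97)*(-42) = ((√(9 + 4*2)*(1/43))*97)*(-42) = ((√(9 + 8)*(1/43))*97)*(-42) = ((√17*(1/43))*97)*(-42) = ((√17/43)*97)*(-42) = (97*√17/43)*(-42) = -4074*√17/43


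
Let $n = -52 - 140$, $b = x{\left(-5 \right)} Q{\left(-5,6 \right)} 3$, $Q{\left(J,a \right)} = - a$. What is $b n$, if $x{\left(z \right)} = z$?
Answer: $-17280$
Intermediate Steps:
$b = 90$ ($b = - 5 \left(\left(-1\right) 6\right) 3 = \left(-5\right) \left(-6\right) 3 = 30 \cdot 3 = 90$)
$n = -192$ ($n = -52 - 140 = -192$)
$b n = 90 \left(-192\right) = -17280$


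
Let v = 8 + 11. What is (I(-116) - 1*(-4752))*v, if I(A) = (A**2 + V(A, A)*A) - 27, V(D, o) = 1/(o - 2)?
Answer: 20382003/59 ≈ 3.4546e+5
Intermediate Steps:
V(D, o) = 1/(-2 + o)
v = 19
I(A) = -27 + A**2 + A/(-2 + A) (I(A) = (A**2 + A/(-2 + A)) - 27 = -27 + A**2 + A/(-2 + A))
(I(-116) - 1*(-4752))*v = ((-116 + (-27 + (-116)**2)*(-2 - 116))/(-2 - 116) - 1*(-4752))*19 = ((-116 + (-27 + 13456)*(-118))/(-118) + 4752)*19 = (-(-116 + 13429*(-118))/118 + 4752)*19 = (-(-116 - 1584622)/118 + 4752)*19 = (-1/118*(-1584738) + 4752)*19 = (792369/59 + 4752)*19 = (1072737/59)*19 = 20382003/59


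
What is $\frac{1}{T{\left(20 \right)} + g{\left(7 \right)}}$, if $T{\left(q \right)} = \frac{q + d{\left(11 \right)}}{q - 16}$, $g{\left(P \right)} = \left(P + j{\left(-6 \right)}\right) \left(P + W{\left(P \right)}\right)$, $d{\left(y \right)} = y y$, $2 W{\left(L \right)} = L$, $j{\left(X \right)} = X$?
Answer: $\frac{4}{183} \approx 0.021858$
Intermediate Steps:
$W{\left(L \right)} = \frac{L}{2}$
$d{\left(y \right)} = y^{2}$
$g{\left(P \right)} = \frac{3 P \left(-6 + P\right)}{2}$ ($g{\left(P \right)} = \left(P - 6\right) \left(P + \frac{P}{2}\right) = \left(-6 + P\right) \frac{3 P}{2} = \frac{3 P \left(-6 + P\right)}{2}$)
$T{\left(q \right)} = \frac{121 + q}{-16 + q}$ ($T{\left(q \right)} = \frac{q + 11^{2}}{q - 16} = \frac{q + 121}{-16 + q} = \frac{121 + q}{-16 + q}$)
$\frac{1}{T{\left(20 \right)} + g{\left(7 \right)}} = \frac{1}{\frac{121 + 20}{-16 + 20} + \frac{3}{2} \cdot 7 \left(-6 + 7\right)} = \frac{1}{\frac{1}{4} \cdot 141 + \frac{3}{2} \cdot 7 \cdot 1} = \frac{1}{\frac{1}{4} \cdot 141 + \frac{21}{2}} = \frac{1}{\frac{141}{4} + \frac{21}{2}} = \frac{1}{\frac{183}{4}} = \frac{4}{183}$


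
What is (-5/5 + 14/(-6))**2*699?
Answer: 23300/3 ≈ 7766.7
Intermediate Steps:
(-5/5 + 14/(-6))**2*699 = (-5*1/5 + 14*(-1/6))**2*699 = (-1 - 7/3)**2*699 = (-10/3)**2*699 = (100/9)*699 = 23300/3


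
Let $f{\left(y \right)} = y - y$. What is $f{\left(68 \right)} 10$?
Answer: $0$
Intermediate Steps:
$f{\left(y \right)} = 0$
$f{\left(68 \right)} 10 = 0 \cdot 10 = 0$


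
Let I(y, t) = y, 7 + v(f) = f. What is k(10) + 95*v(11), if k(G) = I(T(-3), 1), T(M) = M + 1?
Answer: 378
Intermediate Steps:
T(M) = 1 + M
v(f) = -7 + f
k(G) = -2 (k(G) = 1 - 3 = -2)
k(10) + 95*v(11) = -2 + 95*(-7 + 11) = -2 + 95*4 = -2 + 380 = 378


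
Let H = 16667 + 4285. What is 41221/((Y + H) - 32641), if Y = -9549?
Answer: -41221/21238 ≈ -1.9409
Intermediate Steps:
H = 20952
41221/((Y + H) - 32641) = 41221/((-9549 + 20952) - 32641) = 41221/(11403 - 32641) = 41221/(-21238) = 41221*(-1/21238) = -41221/21238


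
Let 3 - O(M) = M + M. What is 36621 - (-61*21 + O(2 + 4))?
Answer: 37911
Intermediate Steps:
O(M) = 3 - 2*M (O(M) = 3 - (M + M) = 3 - 2*M)
36621 - (-61*21 + O(2 + 4)) = 36621 - (-61*21 + (3 - 2*(2 + 4))) = 36621 - (-1281 + (3 - 2*6)) = 36621 - (-1281 + (3 - 12)) = 36621 - (-1281 - 9) = 36621 - 1*(-1290) = 36621 + 1290 = 37911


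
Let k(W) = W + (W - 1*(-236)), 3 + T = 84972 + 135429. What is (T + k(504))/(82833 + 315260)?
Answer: 221642/398093 ≈ 0.55676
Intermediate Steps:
T = 220398 (T = -3 + (84972 + 135429) = -3 + 220401 = 220398)
k(W) = 236 + 2*W (k(W) = W + (W + 236) = W + (236 + W) = 236 + 2*W)
(T + k(504))/(82833 + 315260) = (220398 + (236 + 2*504))/(82833 + 315260) = (220398 + (236 + 1008))/398093 = (220398 + 1244)*(1/398093) = 221642*(1/398093) = 221642/398093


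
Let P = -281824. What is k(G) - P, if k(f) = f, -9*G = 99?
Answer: 281813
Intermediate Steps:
G = -11 (G = -1/9*99 = -11)
k(G) - P = -11 - 1*(-281824) = -11 + 281824 = 281813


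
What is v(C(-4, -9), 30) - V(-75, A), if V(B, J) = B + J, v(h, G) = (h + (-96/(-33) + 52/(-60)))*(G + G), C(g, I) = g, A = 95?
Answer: -1512/11 ≈ -137.45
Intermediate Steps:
v(h, G) = 2*G*(337/165 + h) (v(h, G) = (h + (-96*(-1/33) + 52*(-1/60)))*(2*G) = (h + (32/11 - 13/15))*(2*G) = (h + 337/165)*(2*G) = (337/165 + h)*(2*G) = 2*G*(337/165 + h))
v(C(-4, -9), 30) - V(-75, A) = (2/165)*30*(337 + 165*(-4)) - (-75 + 95) = (2/165)*30*(337 - 660) - 1*20 = (2/165)*30*(-323) - 20 = -1292/11 - 20 = -1512/11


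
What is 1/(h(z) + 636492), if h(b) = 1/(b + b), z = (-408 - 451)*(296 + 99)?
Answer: 678610/431929836119 ≈ 1.5711e-6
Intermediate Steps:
z = -339305 (z = -859*395 = -339305)
h(b) = 1/(2*b)
1/(h(z) + 636492) = 1/((½)/(-339305) + 636492) = 1/((½)*(-1/339305) + 636492) = 1/(-1/678610 + 636492) = 1/(431929836119/678610) = 678610/431929836119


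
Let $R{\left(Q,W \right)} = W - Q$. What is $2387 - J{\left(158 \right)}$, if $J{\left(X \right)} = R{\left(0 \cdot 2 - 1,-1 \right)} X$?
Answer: $2387$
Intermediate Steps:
$J{\left(X \right)} = 0$ ($J{\left(X \right)} = \left(-1 - \left(0 \cdot 2 - 1\right)\right) X = \left(-1 - \left(0 - 1\right)\right) X = \left(-1 - -1\right) X = \left(-1 + 1\right) X = 0 X = 0$)
$2387 - J{\left(158 \right)} = 2387 - 0 = 2387 + 0 = 2387$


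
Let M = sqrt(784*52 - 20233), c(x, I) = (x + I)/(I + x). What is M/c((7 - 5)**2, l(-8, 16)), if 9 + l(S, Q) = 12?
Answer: 37*sqrt(15) ≈ 143.30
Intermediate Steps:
l(S, Q) = 3 (l(S, Q) = -9 + 12 = 3)
c(x, I) = 1 (c(x, I) = (I + x)/(I + x) = 1)
M = 37*sqrt(15) (M = sqrt(40768 - 20233) = sqrt(20535) = 37*sqrt(15) ≈ 143.30)
M/c((7 - 5)**2, l(-8, 16)) = (37*sqrt(15))/1 = (37*sqrt(15))*1 = 37*sqrt(15)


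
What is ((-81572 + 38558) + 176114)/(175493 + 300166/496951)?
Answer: 66144178100/87211722009 ≈ 0.75843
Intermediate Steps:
((-81572 + 38558) + 176114)/(175493 + 300166/496951) = (-43014 + 176114)/(175493 + 300166*(1/496951)) = 133100/(175493 + 300166/496951) = 133100/(87211722009/496951) = 133100*(496951/87211722009) = 66144178100/87211722009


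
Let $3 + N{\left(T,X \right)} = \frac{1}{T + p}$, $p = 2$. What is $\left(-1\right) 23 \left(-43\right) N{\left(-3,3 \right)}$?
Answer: $-3956$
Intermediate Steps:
$N{\left(T,X \right)} = -3 + \frac{1}{2 + T}$ ($N{\left(T,X \right)} = -3 + \frac{1}{T + 2} = -3 + \frac{1}{2 + T}$)
$\left(-1\right) 23 \left(-43\right) N{\left(-3,3 \right)} = \left(-1\right) 23 \left(-43\right) \frac{-5 - -9}{2 - 3} = \left(-23\right) \left(-43\right) \frac{-5 + 9}{-1} = 989 \left(\left(-1\right) 4\right) = 989 \left(-4\right) = -3956$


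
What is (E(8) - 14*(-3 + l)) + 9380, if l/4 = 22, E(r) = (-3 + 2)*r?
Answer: 8182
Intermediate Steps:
E(r) = -r
l = 88 (l = 4*22 = 88)
(E(8) - 14*(-3 + l)) + 9380 = (-1*8 - 14*(-3 + 88)) + 9380 = (-8 - 14*85) + 9380 = (-8 - 1190) + 9380 = -1198 + 9380 = 8182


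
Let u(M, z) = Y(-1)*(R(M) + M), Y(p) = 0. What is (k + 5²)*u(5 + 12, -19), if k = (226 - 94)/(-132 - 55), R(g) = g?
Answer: 0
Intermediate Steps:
u(M, z) = 0 (u(M, z) = 0*(M + M) = 0*(2*M) = 0)
k = -12/17 (k = 132/(-187) = 132*(-1/187) = -12/17 ≈ -0.70588)
(k + 5²)*u(5 + 12, -19) = (-12/17 + 5²)*0 = (-12/17 + 25)*0 = (413/17)*0 = 0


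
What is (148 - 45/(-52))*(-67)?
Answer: -518647/52 ≈ -9974.0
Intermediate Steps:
(148 - 45/(-52))*(-67) = (148 - 45*(-1/52))*(-67) = (148 + 45/52)*(-67) = (7741/52)*(-67) = -518647/52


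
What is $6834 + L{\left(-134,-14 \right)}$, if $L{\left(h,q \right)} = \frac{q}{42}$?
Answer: $\frac{20501}{3} \approx 6833.7$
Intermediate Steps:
$L{\left(h,q \right)} = \frac{q}{42}$ ($L{\left(h,q \right)} = q \frac{1}{42} = \frac{q}{42}$)
$6834 + L{\left(-134,-14 \right)} = 6834 + \frac{1}{42} \left(-14\right) = 6834 - \frac{1}{3} = \frac{20501}{3}$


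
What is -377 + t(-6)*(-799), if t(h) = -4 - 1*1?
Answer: 3618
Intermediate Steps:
t(h) = -5 (t(h) = -4 - 1 = -5)
-377 + t(-6)*(-799) = -377 - 5*(-799) = -377 + 3995 = 3618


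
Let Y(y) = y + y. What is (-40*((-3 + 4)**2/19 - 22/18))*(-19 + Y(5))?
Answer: -8000/19 ≈ -421.05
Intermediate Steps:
Y(y) = 2*y
(-40*((-3 + 4)**2/19 - 22/18))*(-19 + Y(5)) = (-40*((-3 + 4)**2/19 - 22/18))*(-19 + 2*5) = (-40*(1**2*(1/19) - 22*1/18))*(-19 + 10) = -40*(1*(1/19) - 11/9)*(-9) = -40*(1/19 - 11/9)*(-9) = -40*(-200/171)*(-9) = (8000/171)*(-9) = -8000/19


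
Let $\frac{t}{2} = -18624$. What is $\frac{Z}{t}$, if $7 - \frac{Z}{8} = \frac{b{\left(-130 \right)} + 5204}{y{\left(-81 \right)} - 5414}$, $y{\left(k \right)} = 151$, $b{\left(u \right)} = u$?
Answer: $- \frac{41915}{24504528} \approx -0.0017105$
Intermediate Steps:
$t = -37248$ ($t = 2 \left(-18624\right) = -37248$)
$Z = \frac{335320}{5263}$ ($Z = 56 - 8 \frac{-130 + 5204}{151 - 5414} = 56 - 8 \frac{5074}{-5263} = 56 - 8 \cdot 5074 \left(- \frac{1}{5263}\right) = 56 - - \frac{40592}{5263} = 56 + \frac{40592}{5263} = \frac{335320}{5263} \approx 63.713$)
$\frac{Z}{t} = \frac{335320}{5263 \left(-37248\right)} = \frac{335320}{5263} \left(- \frac{1}{37248}\right) = - \frac{41915}{24504528}$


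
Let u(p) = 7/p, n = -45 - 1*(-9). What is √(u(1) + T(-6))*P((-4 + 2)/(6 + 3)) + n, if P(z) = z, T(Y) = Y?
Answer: -326/9 ≈ -36.222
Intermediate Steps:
n = -36 (n = -45 + 9 = -36)
√(u(1) + T(-6))*P((-4 + 2)/(6 + 3)) + n = √(7/1 - 6)*((-4 + 2)/(6 + 3)) - 36 = √(7*1 - 6)*(-2/9) - 36 = √(7 - 6)*(-2*⅑) - 36 = √1*(-2/9) - 36 = 1*(-2/9) - 36 = -2/9 - 36 = -326/9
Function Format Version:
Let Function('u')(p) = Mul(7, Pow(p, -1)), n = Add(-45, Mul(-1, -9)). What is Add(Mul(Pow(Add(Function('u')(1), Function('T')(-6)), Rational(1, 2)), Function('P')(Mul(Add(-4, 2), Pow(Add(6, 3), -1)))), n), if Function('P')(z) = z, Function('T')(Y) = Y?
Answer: Rational(-326, 9) ≈ -36.222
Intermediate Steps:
n = -36 (n = Add(-45, 9) = -36)
Add(Mul(Pow(Add(Function('u')(1), Function('T')(-6)), Rational(1, 2)), Function('P')(Mul(Add(-4, 2), Pow(Add(6, 3), -1)))), n) = Add(Mul(Pow(Add(Mul(7, Pow(1, -1)), -6), Rational(1, 2)), Mul(Add(-4, 2), Pow(Add(6, 3), -1))), -36) = Add(Mul(Pow(Add(Mul(7, 1), -6), Rational(1, 2)), Mul(-2, Pow(9, -1))), -36) = Add(Mul(Pow(Add(7, -6), Rational(1, 2)), Mul(-2, Rational(1, 9))), -36) = Add(Mul(Pow(1, Rational(1, 2)), Rational(-2, 9)), -36) = Add(Mul(1, Rational(-2, 9)), -36) = Add(Rational(-2, 9), -36) = Rational(-326, 9)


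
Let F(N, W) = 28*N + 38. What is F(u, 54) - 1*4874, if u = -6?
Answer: -5004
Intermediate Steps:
F(N, W) = 38 + 28*N
F(u, 54) - 1*4874 = (38 + 28*(-6)) - 1*4874 = (38 - 168) - 4874 = -130 - 4874 = -5004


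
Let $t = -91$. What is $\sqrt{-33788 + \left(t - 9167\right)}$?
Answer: $i \sqrt{43046} \approx 207.48 i$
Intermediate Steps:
$\sqrt{-33788 + \left(t - 9167\right)} = \sqrt{-33788 - 9258} = \sqrt{-43046} = i \sqrt{43046}$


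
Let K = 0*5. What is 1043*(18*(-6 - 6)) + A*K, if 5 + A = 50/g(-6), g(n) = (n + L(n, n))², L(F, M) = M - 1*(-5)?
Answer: -225288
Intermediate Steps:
L(F, M) = 5 + M (L(F, M) = M + 5 = 5 + M)
g(n) = (5 + 2*n)² (g(n) = (n + (5 + n))² = (5 + 2*n)²)
K = 0
A = -195/49 (A = -5 + 50/((5 + 2*(-6))²) = -5 + 50/((5 - 12)²) = -5 + 50/((-7)²) = -5 + 50/49 = -195/49 ≈ -3.9796)
1043*(18*(-6 - 6)) + A*K = 1043*(18*(-6 - 6)) - 195/49*0 = 1043*(18*(-12)) + 0 = 1043*(-216) + 0 = -225288 + 0 = -225288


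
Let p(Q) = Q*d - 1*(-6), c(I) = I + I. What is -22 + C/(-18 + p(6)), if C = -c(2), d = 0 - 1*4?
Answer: -197/9 ≈ -21.889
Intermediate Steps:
c(I) = 2*I
d = -4 (d = 0 - 4 = -4)
C = -4 (C = -2*2 = -1*4 = -4)
p(Q) = 6 - 4*Q (p(Q) = Q*(-4) - 1*(-6) = -4*Q + 6 = 6 - 4*Q)
-22 + C/(-18 + p(6)) = -22 - 4/(-18 + (6 - 4*6)) = -22 - 4/(-18 + (6 - 24)) = -22 - 4/(-18 - 18) = -22 - 4/(-36) = -22 - 4*(-1/36) = -22 + 1/9 = -197/9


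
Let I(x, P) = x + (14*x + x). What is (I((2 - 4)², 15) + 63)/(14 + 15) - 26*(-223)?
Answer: 168269/29 ≈ 5802.4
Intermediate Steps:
I(x, P) = 16*x (I(x, P) = x + 15*x = 16*x)
(I((2 - 4)², 15) + 63)/(14 + 15) - 26*(-223) = (16*(2 - 4)² + 63)/(14 + 15) - 26*(-223) = (16*(-2)² + 63)/29 + 5798 = (16*4 + 63)*(1/29) + 5798 = (64 + 63)*(1/29) + 5798 = 127*(1/29) + 5798 = 127/29 + 5798 = 168269/29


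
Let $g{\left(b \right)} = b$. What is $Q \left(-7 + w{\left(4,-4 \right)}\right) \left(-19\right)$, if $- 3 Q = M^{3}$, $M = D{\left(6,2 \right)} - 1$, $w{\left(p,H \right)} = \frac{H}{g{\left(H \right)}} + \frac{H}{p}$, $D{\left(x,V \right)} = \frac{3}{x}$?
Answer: $\frac{133}{24} \approx 5.5417$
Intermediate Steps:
$w{\left(p,H \right)} = 1 + \frac{H}{p}$ ($w{\left(p,H \right)} = \frac{H}{H} + \frac{H}{p} = 1 + \frac{H}{p}$)
$M = - \frac{1}{2}$ ($M = \frac{3}{6} - 1 = 3 \cdot \frac{1}{6} - 1 = \frac{1}{2} - 1 = - \frac{1}{2} \approx -0.5$)
$Q = \frac{1}{24}$ ($Q = - \frac{\left(- \frac{1}{2}\right)^{3}}{3} = \left(- \frac{1}{3}\right) \left(- \frac{1}{8}\right) = \frac{1}{24} \approx 0.041667$)
$Q \left(-7 + w{\left(4,-4 \right)}\right) \left(-19\right) = \frac{-7 + \frac{-4 + 4}{4}}{24} \left(-19\right) = \frac{-7 + \frac{1}{4} \cdot 0}{24} \left(-19\right) = \frac{-7 + 0}{24} \left(-19\right) = \frac{1}{24} \left(-7\right) \left(-19\right) = \left(- \frac{7}{24}\right) \left(-19\right) = \frac{133}{24}$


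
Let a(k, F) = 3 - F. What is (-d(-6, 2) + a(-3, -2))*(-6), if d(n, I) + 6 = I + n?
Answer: -90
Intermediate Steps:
d(n, I) = -6 + I + n (d(n, I) = -6 + (I + n) = -6 + I + n)
(-d(-6, 2) + a(-3, -2))*(-6) = (-(-6 + 2 - 6) + (3 - 1*(-2)))*(-6) = (-1*(-10) + (3 + 2))*(-6) = (10 + 5)*(-6) = 15*(-6) = -90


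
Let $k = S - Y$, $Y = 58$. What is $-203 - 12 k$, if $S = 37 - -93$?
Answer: $-1067$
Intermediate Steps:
$S = 130$ ($S = 37 + 93 = 130$)
$k = 72$ ($k = 130 - 58 = 72$)
$-203 - 12 k = -203 - 864 = -1067$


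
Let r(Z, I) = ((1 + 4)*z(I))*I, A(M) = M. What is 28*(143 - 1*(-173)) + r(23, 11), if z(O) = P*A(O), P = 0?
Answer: 8848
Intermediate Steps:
z(O) = 0 (z(O) = 0*O = 0)
r(Z, I) = 0 (r(Z, I) = ((1 + 4)*0)*I = (5*0)*I = 0*I = 0)
28*(143 - 1*(-173)) + r(23, 11) = 28*(143 - 1*(-173)) + 0 = 28*(143 + 173) + 0 = 28*316 + 0 = 8848 + 0 = 8848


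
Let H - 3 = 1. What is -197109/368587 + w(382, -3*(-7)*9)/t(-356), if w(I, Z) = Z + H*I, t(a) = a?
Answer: -703034683/131216972 ≈ -5.3578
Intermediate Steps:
H = 4 (H = 3 + 1 = 4)
w(I, Z) = Z + 4*I
-197109/368587 + w(382, -3*(-7)*9)/t(-356) = -197109/368587 + (-3*(-7)*9 + 4*382)/(-356) = -197109*1/368587 + (21*9 + 1528)*(-1/356) = -197109/368587 + (189 + 1528)*(-1/356) = -197109/368587 + 1717*(-1/356) = -197109/368587 - 1717/356 = -703034683/131216972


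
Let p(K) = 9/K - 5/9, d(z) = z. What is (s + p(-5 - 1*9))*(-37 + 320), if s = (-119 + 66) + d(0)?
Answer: -1932607/126 ≈ -15338.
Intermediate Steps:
s = -53 (s = (-119 + 66) + 0 = -53 + 0 = -53)
p(K) = -5/9 + 9/K (p(K) = 9/K - 5*1/9 = 9/K - 5/9 = -5/9 + 9/K)
(s + p(-5 - 1*9))*(-37 + 320) = (-53 + (-5/9 + 9/(-5 - 1*9)))*(-37 + 320) = (-53 + (-5/9 + 9/(-5 - 9)))*283 = (-53 + (-5/9 + 9/(-14)))*283 = (-53 + (-5/9 + 9*(-1/14)))*283 = (-53 + (-5/9 - 9/14))*283 = (-53 - 151/126)*283 = -6829/126*283 = -1932607/126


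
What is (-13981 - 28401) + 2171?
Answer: -40211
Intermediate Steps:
(-13981 - 28401) + 2171 = -42382 + 2171 = -40211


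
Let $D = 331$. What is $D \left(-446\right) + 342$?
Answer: $-147284$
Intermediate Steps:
$D \left(-446\right) + 342 = 331 \left(-446\right) + 342 = -147626 + 342 = -147284$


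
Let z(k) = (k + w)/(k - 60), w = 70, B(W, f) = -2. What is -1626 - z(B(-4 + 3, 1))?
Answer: -50372/31 ≈ -1624.9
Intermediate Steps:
z(k) = (70 + k)/(-60 + k) (z(k) = (k + 70)/(k - 60) = (70 + k)/(-60 + k))
-1626 - z(B(-4 + 3, 1)) = -1626 - (70 - 2)/(-60 - 2) = -1626 - 68/(-62) = -1626 - (-1)*68/62 = -1626 - 1*(-34/31) = -1626 + 34/31 = -50372/31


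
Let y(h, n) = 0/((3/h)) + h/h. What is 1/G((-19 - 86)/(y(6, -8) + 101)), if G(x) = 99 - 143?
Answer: -1/44 ≈ -0.022727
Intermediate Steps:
y(h, n) = 1 (y(h, n) = 0*(h/3) + 1 = 0 + 1 = 1)
G(x) = -44
1/G((-19 - 86)/(y(6, -8) + 101)) = 1/(-44) = -1/44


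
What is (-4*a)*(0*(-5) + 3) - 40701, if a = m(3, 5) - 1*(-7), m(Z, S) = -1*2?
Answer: -40761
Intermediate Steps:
m(Z, S) = -2
a = 5 (a = -2 - 1*(-7) = -2 + 7 = 5)
(-4*a)*(0*(-5) + 3) - 40701 = (-4*5)*(0*(-5) + 3) - 40701 = -20*(0 + 3) - 40701 = -20*3 - 40701 = -60 - 40701 = -40761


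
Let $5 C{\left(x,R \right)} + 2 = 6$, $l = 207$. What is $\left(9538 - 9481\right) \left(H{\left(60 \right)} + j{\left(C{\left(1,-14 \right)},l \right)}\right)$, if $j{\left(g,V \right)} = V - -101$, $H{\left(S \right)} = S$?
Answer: $20976$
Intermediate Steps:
$C{\left(x,R \right)} = \frac{4}{5}$ ($C{\left(x,R \right)} = - \frac{2}{5} + \frac{1}{5} \cdot 6 = - \frac{2}{5} + \frac{6}{5} = \frac{4}{5}$)
$j{\left(g,V \right)} = 101 + V$ ($j{\left(g,V \right)} = V + 101 = 101 + V$)
$\left(9538 - 9481\right) \left(H{\left(60 \right)} + j{\left(C{\left(1,-14 \right)},l \right)}\right) = \left(9538 - 9481\right) \left(60 + \left(101 + 207\right)\right) = 57 \left(60 + 308\right) = 57 \cdot 368 = 20976$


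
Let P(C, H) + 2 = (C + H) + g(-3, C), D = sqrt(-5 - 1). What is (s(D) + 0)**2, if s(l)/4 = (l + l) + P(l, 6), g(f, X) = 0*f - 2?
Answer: -800 + 192*I*sqrt(6) ≈ -800.0 + 470.3*I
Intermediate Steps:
g(f, X) = -2 (g(f, X) = 0 - 2 = -2)
D = I*sqrt(6) (D = sqrt(-6) = I*sqrt(6) ≈ 2.4495*I)
P(C, H) = -4 + C + H (P(C, H) = -2 + ((C + H) - 2) = -2 + (-2 + C + H) = -4 + C + H)
s(l) = 8 + 12*l (s(l) = 4*((l + l) + (-4 + l + 6)) = 4*(2*l + (2 + l)) = 4*(2 + 3*l) = 8 + 12*l)
(s(D) + 0)**2 = ((8 + 12*(I*sqrt(6))) + 0)**2 = ((8 + 12*I*sqrt(6)) + 0)**2 = (8 + 12*I*sqrt(6))**2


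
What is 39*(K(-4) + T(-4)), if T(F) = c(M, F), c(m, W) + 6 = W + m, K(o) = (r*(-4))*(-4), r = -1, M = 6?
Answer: -780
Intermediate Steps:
K(o) = -16 (K(o) = -1*(-4)*(-4) = 4*(-4) = -16)
c(m, W) = -6 + W + m (c(m, W) = -6 + (W + m) = -6 + W + m)
T(F) = F (T(F) = -6 + F + 6 = F)
39*(K(-4) + T(-4)) = 39*(-16 - 4) = 39*(-20) = -780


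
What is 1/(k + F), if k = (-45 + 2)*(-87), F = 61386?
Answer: 1/65127 ≈ 1.5355e-5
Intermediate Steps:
k = 3741 (k = -43*(-87) = 3741)
1/(k + F) = 1/(3741 + 61386) = 1/65127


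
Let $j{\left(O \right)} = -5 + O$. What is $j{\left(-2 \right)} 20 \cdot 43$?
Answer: $-6020$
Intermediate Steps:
$j{\left(-2 \right)} 20 \cdot 43 = \left(-5 - 2\right) 20 \cdot 43 = \left(-7\right) 20 \cdot 43 = \left(-140\right) 43 = -6020$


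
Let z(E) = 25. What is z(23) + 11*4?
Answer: 69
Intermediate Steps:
z(23) + 11*4 = 25 + 11*4 = 25 + 44 = 69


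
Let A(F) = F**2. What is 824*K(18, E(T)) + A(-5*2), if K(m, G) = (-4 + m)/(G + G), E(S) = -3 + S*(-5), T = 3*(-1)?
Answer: 1742/3 ≈ 580.67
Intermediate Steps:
T = -3
E(S) = -3 - 5*S
K(m, G) = (-4 + m)/(2*G) (K(m, G) = (-4 + m)/((2*G)) = (-4 + m)*(1/(2*G)) = (-4 + m)/(2*G))
824*K(18, E(T)) + A(-5*2) = 824*((-4 + 18)/(2*(-3 - 5*(-3)))) + (-5*2)**2 = 824*((1/2)*14/(-3 + 15)) + (-10)**2 = 824*((1/2)*14/12) + 100 = 824*((1/2)*(1/12)*14) + 100 = 824*(7/12) + 100 = 1442/3 + 100 = 1742/3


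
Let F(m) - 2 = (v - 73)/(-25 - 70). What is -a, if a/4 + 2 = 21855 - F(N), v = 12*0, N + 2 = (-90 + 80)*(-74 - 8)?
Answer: -8303088/95 ≈ -87401.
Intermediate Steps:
N = 818 (N = -2 + (-90 + 80)*(-74 - 8) = -2 - 10*(-82) = -2 + 820 = 818)
v = 0
F(m) = 263/95 (F(m) = 2 + (0 - 73)/(-25 - 70) = 2 - 73/(-95) = 2 - 73*(-1/95) = 2 + 73/95 = 263/95)
a = 8303088/95 (a = -8 + 4*(21855 - 1*263/95) = -8 + 4*(21855 - 263/95) = -8 + 4*(2075962/95) = -8 + 8303848/95 = 8303088/95 ≈ 87401.)
-a = -1*8303088/95 = -8303088/95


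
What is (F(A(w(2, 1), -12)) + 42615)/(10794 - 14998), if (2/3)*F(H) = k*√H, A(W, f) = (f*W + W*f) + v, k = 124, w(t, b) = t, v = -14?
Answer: -42615/4204 - 93*I*√62/2102 ≈ -10.137 - 0.34837*I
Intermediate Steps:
A(W, f) = -14 + 2*W*f (A(W, f) = (f*W + W*f) - 14 = (W*f + W*f) - 14 = 2*W*f - 14 = -14 + 2*W*f)
F(H) = 186*√H (F(H) = 3*(124*√H)/2 = 186*√H)
(F(A(w(2, 1), -12)) + 42615)/(10794 - 14998) = (186*√(-14 + 2*2*(-12)) + 42615)/(10794 - 14998) = (186*√(-14 - 48) + 42615)/(-4204) = (186*√(-62) + 42615)*(-1/4204) = (186*(I*√62) + 42615)*(-1/4204) = (186*I*√62 + 42615)*(-1/4204) = (42615 + 186*I*√62)*(-1/4204) = -42615/4204 - 93*I*√62/2102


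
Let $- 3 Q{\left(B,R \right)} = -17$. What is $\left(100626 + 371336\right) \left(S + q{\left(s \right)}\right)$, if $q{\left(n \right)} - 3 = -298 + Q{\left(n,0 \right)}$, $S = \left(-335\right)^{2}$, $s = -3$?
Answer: $\frac{158488143334}{3} \approx 5.2829 \cdot 10^{10}$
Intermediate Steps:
$Q{\left(B,R \right)} = \frac{17}{3}$ ($Q{\left(B,R \right)} = \left(- \frac{1}{3}\right) \left(-17\right) = \frac{17}{3}$)
$S = 112225$
$q{\left(n \right)} = - \frac{868}{3}$ ($q{\left(n \right)} = 3 + \left(-298 + \frac{17}{3}\right) = 3 - \frac{877}{3} = - \frac{868}{3}$)
$\left(100626 + 371336\right) \left(S + q{\left(s \right)}\right) = \left(100626 + 371336\right) \left(112225 - \frac{868}{3}\right) = 471962 \cdot \frac{335807}{3} = \frac{158488143334}{3}$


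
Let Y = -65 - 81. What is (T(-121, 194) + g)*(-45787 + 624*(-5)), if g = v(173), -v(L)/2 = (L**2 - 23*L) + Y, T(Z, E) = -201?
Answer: 2533822763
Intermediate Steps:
Y = -146
v(L) = 292 - 2*L**2 + 46*L (v(L) = -2*((L**2 - 23*L) - 146) = -2*(-146 + L**2 - 23*L) = 292 - 2*L**2 + 46*L)
g = -51608 (g = 292 - 2*173**2 + 46*173 = 292 - 2*29929 + 7958 = 292 - 59858 + 7958 = -51608)
(T(-121, 194) + g)*(-45787 + 624*(-5)) = (-201 - 51608)*(-45787 + 624*(-5)) = -51809*(-45787 - 3120) = -51809*(-48907) = 2533822763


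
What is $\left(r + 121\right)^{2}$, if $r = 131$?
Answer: $63504$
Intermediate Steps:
$\left(r + 121\right)^{2} = \left(131 + 121\right)^{2} = 252^{2} = 63504$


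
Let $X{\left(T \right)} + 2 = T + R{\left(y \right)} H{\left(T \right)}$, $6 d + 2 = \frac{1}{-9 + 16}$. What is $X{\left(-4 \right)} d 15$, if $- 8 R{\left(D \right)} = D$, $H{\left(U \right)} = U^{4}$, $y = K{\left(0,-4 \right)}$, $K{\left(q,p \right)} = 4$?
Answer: $\frac{4355}{7} \approx 622.14$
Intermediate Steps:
$y = 4$
$R{\left(D \right)} = - \frac{D}{8}$
$d = - \frac{13}{42}$ ($d = - \frac{1}{3} + \frac{1}{6 \left(-9 + 16\right)} = - \frac{1}{3} + \frac{1}{6 \cdot 7} = - \frac{1}{3} + \frac{1}{6} \cdot \frac{1}{7} = - \frac{1}{3} + \frac{1}{42} = - \frac{13}{42} \approx -0.30952$)
$X{\left(T \right)} = -2 + T - \frac{T^{4}}{2}$ ($X{\left(T \right)} = -2 + \left(T + \left(- \frac{1}{8}\right) 4 T^{4}\right) = -2 - \left(\frac{T^{4}}{2} - T\right) = -2 + T - \frac{T^{4}}{2}$)
$X{\left(-4 \right)} d 15 = \left(-2 - 4 - \frac{\left(-4\right)^{4}}{2}\right) \left(- \frac{13}{42}\right) 15 = \left(-2 - 4 - 128\right) \left(- \frac{13}{42}\right) 15 = \left(-134\right) \left(- \frac{13}{42}\right) 15 = \frac{871}{21} \cdot 15 = \frac{4355}{7}$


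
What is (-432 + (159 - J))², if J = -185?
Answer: 7744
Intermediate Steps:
(-432 + (159 - J))² = (-432 + (159 - 1*(-185)))² = (-432 + (159 + 185))² = (-432 + 344)² = (-88)² = 7744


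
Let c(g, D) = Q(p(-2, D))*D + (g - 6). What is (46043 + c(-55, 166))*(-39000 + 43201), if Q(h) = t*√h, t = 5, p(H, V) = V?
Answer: 193170382 + 3486830*√166 ≈ 2.3810e+8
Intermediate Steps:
Q(h) = 5*√h
c(g, D) = -6 + g + 5*D^(3/2) (c(g, D) = (5*√D)*D + (g - 6) = 5*D^(3/2) + (-6 + g) = -6 + g + 5*D^(3/2))
(46043 + c(-55, 166))*(-39000 + 43201) = (46043 + (-6 - 55 + 5*166^(3/2)))*(-39000 + 43201) = (46043 + (-6 - 55 + 5*(166*√166)))*4201 = (46043 + (-6 - 55 + 830*√166))*4201 = (46043 + (-61 + 830*√166))*4201 = (45982 + 830*√166)*4201 = 193170382 + 3486830*√166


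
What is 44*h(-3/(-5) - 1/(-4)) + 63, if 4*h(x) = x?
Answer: 1447/20 ≈ 72.350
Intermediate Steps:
h(x) = x/4
44*h(-3/(-5) - 1/(-4)) + 63 = 44*((-3/(-5) - 1/(-4))/4) + 63 = 44*((-3*(-⅕) - 1*(-¼))/4) + 63 = 44*((⅗ + ¼)/4) + 63 = 44*((¼)*(17/20)) + 63 = 44*(17/80) + 63 = 187/20 + 63 = 1447/20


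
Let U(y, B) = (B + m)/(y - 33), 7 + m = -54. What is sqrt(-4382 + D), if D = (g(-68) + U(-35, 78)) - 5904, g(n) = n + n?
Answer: I*sqrt(41689)/2 ≈ 102.09*I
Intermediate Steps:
m = -61 (m = -7 - 54 = -61)
g(n) = 2*n
U(y, B) = (-61 + B)/(-33 + y) (U(y, B) = (B - 61)/(y - 33) = (-61 + B)/(-33 + y))
D = -24161/4 (D = (2*(-68) + (-61 + 78)/(-33 - 35)) - 5904 = (-136 + 17/(-68)) - 5904 = (-136 - 1/68*17) - 5904 = (-136 - 1/4) - 5904 = -545/4 - 5904 = -24161/4 ≈ -6040.3)
sqrt(-4382 + D) = sqrt(-4382 - 24161/4) = sqrt(-41689/4) = I*sqrt(41689)/2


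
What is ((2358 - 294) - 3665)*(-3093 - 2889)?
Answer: 9577182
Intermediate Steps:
((2358 - 294) - 3665)*(-3093 - 2889) = (2064 - 3665)*(-5982) = -1601*(-5982) = 9577182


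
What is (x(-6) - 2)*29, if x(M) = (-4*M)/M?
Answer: -174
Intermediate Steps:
x(M) = -4
(x(-6) - 2)*29 = (-4 - 2)*29 = -6*29 = -174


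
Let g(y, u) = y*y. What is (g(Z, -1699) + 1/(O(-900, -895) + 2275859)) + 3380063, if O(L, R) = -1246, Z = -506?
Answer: 8270718054688/2274613 ≈ 3.6361e+6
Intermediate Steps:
g(y, u) = y²
(g(Z, -1699) + 1/(O(-900, -895) + 2275859)) + 3380063 = ((-506)² + 1/(-1246 + 2275859)) + 3380063 = (256036 + 1/2274613) + 3380063 = 582382814069/2274613 + 3380063 = 8270718054688/2274613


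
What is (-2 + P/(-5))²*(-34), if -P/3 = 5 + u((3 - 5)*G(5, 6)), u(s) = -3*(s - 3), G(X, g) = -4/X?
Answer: -263296/625 ≈ -421.27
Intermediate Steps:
u(s) = 9 - 3*s (u(s) = -3*(-3 + s) = 9 - 3*s)
P = -138/5 (P = -3*(5 + (9 - 3*(3 - 5)*(-4/5))) = -3*(5 + (9 - (-6)*(-4*⅕))) = -3*(5 + (9 - (-6)*(-4)/5)) = -3*(5 + (9 - 3*8/5)) = -3*(5 + (9 - 24/5)) = -3*(5 + 21/5) = -3*46/5 = -138/5 ≈ -27.600)
(-2 + P/(-5))²*(-34) = (-2 - 138/5/(-5))²*(-34) = (-2 - 138/5*(-⅕))²*(-34) = (-2 + 138/25)²*(-34) = (88/25)²*(-34) = (7744/625)*(-34) = -263296/625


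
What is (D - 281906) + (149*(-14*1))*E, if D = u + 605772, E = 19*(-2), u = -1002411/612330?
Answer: 82283346603/204110 ≈ 4.0313e+5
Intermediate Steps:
u = -334137/204110 (u = -1002411*1/612330 = -334137/204110 ≈ -1.6370)
E = -38
D = 123643788783/204110 (D = -334137/204110 + 605772 = 123643788783/204110 ≈ 6.0577e+5)
(D - 281906) + (149*(-14*1))*E = (123643788783/204110 - 281906) + (149*(-14*1))*(-38) = 66103955123/204110 + (149*(-14))*(-38) = 66103955123/204110 - 2086*(-38) = 66103955123/204110 + 79268 = 82283346603/204110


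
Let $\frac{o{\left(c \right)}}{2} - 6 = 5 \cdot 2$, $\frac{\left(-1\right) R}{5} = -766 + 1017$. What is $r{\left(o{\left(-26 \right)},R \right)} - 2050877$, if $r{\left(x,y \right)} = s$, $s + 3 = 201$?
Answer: $-2050679$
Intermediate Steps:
$s = 198$ ($s = -3 + 201 = 198$)
$R = -1255$ ($R = - 5 \left(-766 + 1017\right) = \left(-5\right) 251 = -1255$)
$o{\left(c \right)} = 32$ ($o{\left(c \right)} = 12 + 2 \cdot 5 \cdot 2 = 12 + 2 \cdot 10 = 12 + 20 = 32$)
$r{\left(x,y \right)} = 198$
$r{\left(o{\left(-26 \right)},R \right)} - 2050877 = 198 - 2050877 = -2050679$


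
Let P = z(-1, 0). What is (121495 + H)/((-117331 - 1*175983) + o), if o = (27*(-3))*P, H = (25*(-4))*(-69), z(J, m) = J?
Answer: -128395/293233 ≈ -0.43786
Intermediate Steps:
P = -1
H = 6900 (H = -100*(-69) = 6900)
o = 81 (o = (27*(-3))*(-1) = -81*(-1) = 81)
(121495 + H)/((-117331 - 1*175983) + o) = (121495 + 6900)/((-117331 - 1*175983) + 81) = 128395/((-117331 - 175983) + 81) = 128395/(-293314 + 81) = 128395/(-293233) = 128395*(-1/293233) = -128395/293233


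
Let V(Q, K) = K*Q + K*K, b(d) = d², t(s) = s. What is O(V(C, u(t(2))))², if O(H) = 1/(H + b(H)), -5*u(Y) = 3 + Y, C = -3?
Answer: 1/400 ≈ 0.0025000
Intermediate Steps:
u(Y) = -⅗ - Y/5 (u(Y) = -(3 + Y)/5 = -⅗ - Y/5)
V(Q, K) = K² + K*Q (V(Q, K) = K*Q + K² = K² + K*Q)
O(H) = 1/(H + H²)
O(V(C, u(t(2))))² = (1/((((-⅗ - ⅕*2)*((-⅗ - ⅕*2) - 3)))*(1 + (-⅗ - ⅕*2)*((-⅗ - ⅕*2) - 3))))² = (1/((((-⅗ - ⅖)*((-⅗ - ⅖) - 3)))*(1 + (-⅗ - ⅖)*((-⅗ - ⅖) - 3))))² = (1/(((-(-1 - 3)))*(1 - (-1 - 3))))² = (1/(((-1*(-4)))*(1 - 1*(-4))))² = (1/(4*(1 + 4)))² = ((¼)/5)² = ((¼)*(⅕))² = (1/20)² = 1/400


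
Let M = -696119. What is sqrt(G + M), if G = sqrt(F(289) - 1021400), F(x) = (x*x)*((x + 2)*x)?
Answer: sqrt(-696119 + sqrt(7023011179)) ≈ 782.51*I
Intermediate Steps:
F(x) = x**3*(2 + x) (F(x) = x**2*((2 + x)*x) = x**2*(x*(2 + x)) = x**3*(2 + x))
G = sqrt(7023011179) (G = sqrt(289**3*(2 + 289) - 1021400) = sqrt(24137569*291 - 1021400) = sqrt(7024032579 - 1021400) = sqrt(7023011179) ≈ 83803.)
sqrt(G + M) = sqrt(sqrt(7023011179) - 696119) = sqrt(-696119 + sqrt(7023011179))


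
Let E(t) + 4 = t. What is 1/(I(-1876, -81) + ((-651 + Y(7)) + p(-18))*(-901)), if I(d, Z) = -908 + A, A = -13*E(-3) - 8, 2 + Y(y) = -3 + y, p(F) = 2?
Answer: 1/582122 ≈ 1.7179e-6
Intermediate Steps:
E(t) = -4 + t
Y(y) = -5 + y (Y(y) = -2 + (-3 + y) = -5 + y)
A = 83 (A = -13*(-4 - 3) - 8 = -13*(-7) - 8 = 91 - 8 = 83)
I(d, Z) = -825 (I(d, Z) = -908 + 83 = -825)
1/(I(-1876, -81) + ((-651 + Y(7)) + p(-18))*(-901)) = 1/(-825 + ((-651 + (-5 + 7)) + 2)*(-901)) = 1/(-825 + ((-651 + 2) + 2)*(-901)) = 1/(-825 + (-649 + 2)*(-901)) = 1/(-825 - 647*(-901)) = 1/(-825 + 582947) = 1/582122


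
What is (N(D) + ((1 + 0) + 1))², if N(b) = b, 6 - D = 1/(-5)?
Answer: 1681/25 ≈ 67.240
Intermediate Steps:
D = 31/5 (D = 6 - 1/(-5) = 6 - 1*(-⅕) = 6 + ⅕ = 31/5 ≈ 6.2000)
(N(D) + ((1 + 0) + 1))² = (31/5 + ((1 + 0) + 1))² = (31/5 + (1 + 1))² = (31/5 + 2)² = (41/5)² = 1681/25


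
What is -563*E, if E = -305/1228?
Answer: 171715/1228 ≈ 139.83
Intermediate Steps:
E = -305/1228 (E = -305*1/1228 = -305/1228 ≈ -0.24837)
-563*E = -563*(-305/1228) = 171715/1228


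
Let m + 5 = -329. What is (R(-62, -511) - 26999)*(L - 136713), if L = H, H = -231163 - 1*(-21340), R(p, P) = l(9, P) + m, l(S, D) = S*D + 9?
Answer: 11062468728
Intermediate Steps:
m = -334 (m = -5 - 329 = -334)
l(S, D) = 9 + D*S (l(S, D) = D*S + 9 = 9 + D*S)
R(p, P) = -325 + 9*P (R(p, P) = (9 + P*9) - 334 = (9 + 9*P) - 334 = -325 + 9*P)
H = -209823 (H = -231163 + 21340 = -209823)
L = -209823
(R(-62, -511) - 26999)*(L - 136713) = ((-325 + 9*(-511)) - 26999)*(-209823 - 136713) = ((-325 - 4599) - 26999)*(-346536) = (-4924 - 26999)*(-346536) = -31923*(-346536) = 11062468728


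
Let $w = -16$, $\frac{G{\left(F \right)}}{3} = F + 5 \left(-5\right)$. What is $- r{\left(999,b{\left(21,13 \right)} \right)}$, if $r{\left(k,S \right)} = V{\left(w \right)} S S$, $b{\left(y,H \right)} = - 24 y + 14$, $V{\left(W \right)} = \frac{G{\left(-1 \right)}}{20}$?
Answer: $936390$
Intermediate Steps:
$G{\left(F \right)} = -75 + 3 F$ ($G{\left(F \right)} = 3 \left(F + 5 \left(-5\right)\right) = 3 \left(F - 25\right) = 3 \left(-25 + F\right) = -75 + 3 F$)
$V{\left(W \right)} = - \frac{39}{10}$ ($V{\left(W \right)} = \frac{-75 + 3 \left(-1\right)}{20} = \left(-75 - 3\right) \frac{1}{20} = \left(-78\right) \frac{1}{20} = - \frac{39}{10}$)
$b{\left(y,H \right)} = 14 - 24 y$
$r{\left(k,S \right)} = - \frac{39 S^{2}}{10}$ ($r{\left(k,S \right)} = - \frac{39 S}{10} S = - \frac{39 S^{2}}{10}$)
$- r{\left(999,b{\left(21,13 \right)} \right)} = - \frac{\left(-39\right) \left(14 - 504\right)^{2}}{10} = - \frac{\left(-39\right) \left(-490\right)^{2}}{10} = - \frac{\left(-39\right) 240100}{10} = \left(-1\right) \left(-936390\right) = 936390$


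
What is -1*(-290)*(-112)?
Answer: -32480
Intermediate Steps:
-1*(-290)*(-112) = 290*(-112) = -32480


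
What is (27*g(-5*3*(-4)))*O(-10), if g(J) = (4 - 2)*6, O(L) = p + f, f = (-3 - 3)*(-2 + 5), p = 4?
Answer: -4536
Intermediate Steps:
f = -18 (f = -6*3 = -18)
O(L) = -14 (O(L) = 4 - 18 = -14)
g(J) = 12 (g(J) = 2*6 = 12)
(27*g(-5*3*(-4)))*O(-10) = (27*12)*(-14) = 324*(-14) = -4536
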